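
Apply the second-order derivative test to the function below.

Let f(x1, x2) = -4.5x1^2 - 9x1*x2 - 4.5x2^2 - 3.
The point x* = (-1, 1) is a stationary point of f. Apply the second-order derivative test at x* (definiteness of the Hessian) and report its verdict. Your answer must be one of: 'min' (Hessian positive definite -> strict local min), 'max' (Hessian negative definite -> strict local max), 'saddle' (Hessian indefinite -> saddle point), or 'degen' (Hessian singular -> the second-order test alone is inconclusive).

Compute the Hessian H = grad^2 f:
  H = [[-9, -9], [-9, -9]]
Verify stationarity: grad f(x*) = H x* + g = (0, 0).
Eigenvalues of H: -18, 0.
H has a zero eigenvalue (singular; negative semidefinite but not definite), so H is neither positive definite, negative definite, nor indefinite. The second-order test alone is inconclusive -> degen.
(Indeed, f is constant along the null direction of H through x*, so x* is not a strict local extremum.)

degen


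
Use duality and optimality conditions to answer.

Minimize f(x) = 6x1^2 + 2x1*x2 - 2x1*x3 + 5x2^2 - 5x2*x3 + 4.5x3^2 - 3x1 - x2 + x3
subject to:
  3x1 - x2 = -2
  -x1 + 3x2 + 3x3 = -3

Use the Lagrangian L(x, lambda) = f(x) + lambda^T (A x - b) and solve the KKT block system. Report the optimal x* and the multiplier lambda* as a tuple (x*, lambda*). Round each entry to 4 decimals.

Form the Lagrangian:
  L(x, lambda) = (1/2) x^T Q x + c^T x + lambda^T (A x - b)
Stationarity (grad_x L = 0): Q x + c + A^T lambda = 0.
Primal feasibility: A x = b.

This gives the KKT block system:
  [ Q   A^T ] [ x     ]   [-c ]
  [ A    0  ] [ lambda ] = [ b ]

Solving the linear system:
  x*      = (-0.763, -0.2891, -0.9653)
  lambda* = (4.1253, 1.572)
  f(x*)   = 7.2897

x* = (-0.763, -0.2891, -0.9653), lambda* = (4.1253, 1.572)


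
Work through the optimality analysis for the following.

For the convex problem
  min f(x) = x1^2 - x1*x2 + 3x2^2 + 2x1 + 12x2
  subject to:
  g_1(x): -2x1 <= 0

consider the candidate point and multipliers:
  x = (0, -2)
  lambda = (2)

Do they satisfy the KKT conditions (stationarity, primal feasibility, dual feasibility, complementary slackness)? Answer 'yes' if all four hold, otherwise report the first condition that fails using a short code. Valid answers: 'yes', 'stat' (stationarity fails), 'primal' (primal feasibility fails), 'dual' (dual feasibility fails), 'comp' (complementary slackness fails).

Gradient of f: grad f(x) = Q x + c = (4, 0)
Constraint values g_i(x) = a_i^T x - b_i:
  g_1((0, -2)) = 0
Stationarity residual: grad f(x) + sum_i lambda_i a_i = (0, 0)
  -> stationarity OK
Primal feasibility (all g_i <= 0): OK
Dual feasibility (all lambda_i >= 0): OK
Complementary slackness (lambda_i * g_i(x) = 0 for all i): OK

Verdict: yes, KKT holds.

yes


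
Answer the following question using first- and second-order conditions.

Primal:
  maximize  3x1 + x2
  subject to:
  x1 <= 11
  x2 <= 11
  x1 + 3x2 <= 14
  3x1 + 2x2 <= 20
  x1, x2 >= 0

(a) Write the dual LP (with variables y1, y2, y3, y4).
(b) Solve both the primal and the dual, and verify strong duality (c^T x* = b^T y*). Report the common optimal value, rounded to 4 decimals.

The standard primal-dual pair for 'max c^T x s.t. A x <= b, x >= 0' is:
  Dual:  min b^T y  s.t.  A^T y >= c,  y >= 0.

So the dual LP is:
  minimize  11y1 + 11y2 + 14y3 + 20y4
  subject to:
    y1 + y3 + 3y4 >= 3
    y2 + 3y3 + 2y4 >= 1
    y1, y2, y3, y4 >= 0

Solving the primal: x* = (6.6667, 0).
  primal value c^T x* = 20.
Solving the dual: y* = (0, 0, 0, 1).
  dual value b^T y* = 20.
Strong duality: c^T x* = b^T y*. Confirmed.

20


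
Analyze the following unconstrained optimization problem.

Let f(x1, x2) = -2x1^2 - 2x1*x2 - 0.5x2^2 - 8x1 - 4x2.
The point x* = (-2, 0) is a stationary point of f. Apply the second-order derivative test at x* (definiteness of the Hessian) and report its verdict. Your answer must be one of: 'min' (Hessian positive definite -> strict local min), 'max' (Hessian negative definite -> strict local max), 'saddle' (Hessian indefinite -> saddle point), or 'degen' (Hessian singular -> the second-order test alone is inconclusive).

Compute the Hessian H = grad^2 f:
  H = [[-4, -2], [-2, -1]]
Verify stationarity: grad f(x*) = H x* + g = (0, 0).
Eigenvalues of H: -5, 0.
H has a zero eigenvalue (singular; negative semidefinite but not definite), so H is neither positive definite, negative definite, nor indefinite. The second-order test alone is inconclusive -> degen.
(Indeed, f is constant along the null direction of H through x*, so x* is not a strict local extremum.)

degen


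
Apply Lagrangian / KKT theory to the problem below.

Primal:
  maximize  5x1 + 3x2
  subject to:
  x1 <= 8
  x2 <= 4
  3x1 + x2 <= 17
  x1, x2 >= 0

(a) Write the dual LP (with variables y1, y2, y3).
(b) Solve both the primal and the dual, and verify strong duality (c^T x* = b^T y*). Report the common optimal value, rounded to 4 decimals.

The standard primal-dual pair for 'max c^T x s.t. A x <= b, x >= 0' is:
  Dual:  min b^T y  s.t.  A^T y >= c,  y >= 0.

So the dual LP is:
  minimize  8y1 + 4y2 + 17y3
  subject to:
    y1 + 3y3 >= 5
    y2 + y3 >= 3
    y1, y2, y3 >= 0

Solving the primal: x* = (4.3333, 4).
  primal value c^T x* = 33.6667.
Solving the dual: y* = (0, 1.3333, 1.6667).
  dual value b^T y* = 33.6667.
Strong duality: c^T x* = b^T y*. Confirmed.

33.6667


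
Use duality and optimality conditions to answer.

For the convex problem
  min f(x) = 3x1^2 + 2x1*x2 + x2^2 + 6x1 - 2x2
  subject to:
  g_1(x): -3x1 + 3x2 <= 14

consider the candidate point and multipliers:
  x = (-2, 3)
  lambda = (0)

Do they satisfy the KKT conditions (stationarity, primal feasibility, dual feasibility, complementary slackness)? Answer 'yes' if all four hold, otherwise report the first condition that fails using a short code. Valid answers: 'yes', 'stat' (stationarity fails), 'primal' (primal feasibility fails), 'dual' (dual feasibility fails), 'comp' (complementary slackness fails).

Gradient of f: grad f(x) = Q x + c = (0, 0)
Constraint values g_i(x) = a_i^T x - b_i:
  g_1((-2, 3)) = 1
Stationarity residual: grad f(x) + sum_i lambda_i a_i = (0, 0)
  -> stationarity OK
Primal feasibility (all g_i <= 0): FAILS
Dual feasibility (all lambda_i >= 0): OK
Complementary slackness (lambda_i * g_i(x) = 0 for all i): OK

Verdict: the first failing condition is primal_feasibility -> primal.

primal


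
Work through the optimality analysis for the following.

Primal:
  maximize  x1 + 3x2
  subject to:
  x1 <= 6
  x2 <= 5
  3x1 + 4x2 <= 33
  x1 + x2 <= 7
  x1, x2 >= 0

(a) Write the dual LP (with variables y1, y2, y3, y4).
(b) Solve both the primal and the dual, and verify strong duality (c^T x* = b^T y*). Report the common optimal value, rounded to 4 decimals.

The standard primal-dual pair for 'max c^T x s.t. A x <= b, x >= 0' is:
  Dual:  min b^T y  s.t.  A^T y >= c,  y >= 0.

So the dual LP is:
  minimize  6y1 + 5y2 + 33y3 + 7y4
  subject to:
    y1 + 3y3 + y4 >= 1
    y2 + 4y3 + y4 >= 3
    y1, y2, y3, y4 >= 0

Solving the primal: x* = (2, 5).
  primal value c^T x* = 17.
Solving the dual: y* = (0, 2, 0, 1).
  dual value b^T y* = 17.
Strong duality: c^T x* = b^T y*. Confirmed.

17


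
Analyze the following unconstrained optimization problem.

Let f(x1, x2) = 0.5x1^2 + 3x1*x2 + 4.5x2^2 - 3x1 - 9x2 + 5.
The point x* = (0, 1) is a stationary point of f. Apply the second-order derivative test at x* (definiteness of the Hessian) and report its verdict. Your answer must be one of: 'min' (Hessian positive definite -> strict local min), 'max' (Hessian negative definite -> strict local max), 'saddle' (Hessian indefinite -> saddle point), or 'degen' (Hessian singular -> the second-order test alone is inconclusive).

Compute the Hessian H = grad^2 f:
  H = [[1, 3], [3, 9]]
Verify stationarity: grad f(x*) = H x* + g = (0, 0).
Eigenvalues of H: 0, 10.
H has a zero eigenvalue (singular; positive semidefinite but not definite), so H is neither positive definite, negative definite, nor indefinite. The second-order test alone is inconclusive -> degen.
(Indeed, f is constant along the null direction of H through x*, so x* is not a strict local extremum.)

degen


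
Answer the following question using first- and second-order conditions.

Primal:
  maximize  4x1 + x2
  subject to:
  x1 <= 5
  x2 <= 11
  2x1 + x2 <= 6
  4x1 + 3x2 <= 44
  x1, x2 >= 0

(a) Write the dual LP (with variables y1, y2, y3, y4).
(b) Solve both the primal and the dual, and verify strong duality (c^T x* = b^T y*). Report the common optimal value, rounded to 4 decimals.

The standard primal-dual pair for 'max c^T x s.t. A x <= b, x >= 0' is:
  Dual:  min b^T y  s.t.  A^T y >= c,  y >= 0.

So the dual LP is:
  minimize  5y1 + 11y2 + 6y3 + 44y4
  subject to:
    y1 + 2y3 + 4y4 >= 4
    y2 + y3 + 3y4 >= 1
    y1, y2, y3, y4 >= 0

Solving the primal: x* = (3, 0).
  primal value c^T x* = 12.
Solving the dual: y* = (0, 0, 2, 0).
  dual value b^T y* = 12.
Strong duality: c^T x* = b^T y*. Confirmed.

12


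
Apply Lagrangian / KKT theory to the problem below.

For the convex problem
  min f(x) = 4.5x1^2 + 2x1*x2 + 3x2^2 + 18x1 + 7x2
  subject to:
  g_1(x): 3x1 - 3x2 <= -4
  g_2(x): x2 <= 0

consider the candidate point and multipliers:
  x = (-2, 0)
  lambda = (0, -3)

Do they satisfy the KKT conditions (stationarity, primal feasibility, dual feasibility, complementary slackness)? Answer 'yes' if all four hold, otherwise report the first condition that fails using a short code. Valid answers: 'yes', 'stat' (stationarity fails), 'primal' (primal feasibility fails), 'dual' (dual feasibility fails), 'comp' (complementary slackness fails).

Gradient of f: grad f(x) = Q x + c = (0, 3)
Constraint values g_i(x) = a_i^T x - b_i:
  g_1((-2, 0)) = -2
  g_2((-2, 0)) = 0
Stationarity residual: grad f(x) + sum_i lambda_i a_i = (0, 0)
  -> stationarity OK
Primal feasibility (all g_i <= 0): OK
Dual feasibility (all lambda_i >= 0): FAILS
Complementary slackness (lambda_i * g_i(x) = 0 for all i): OK

Verdict: the first failing condition is dual_feasibility -> dual.

dual


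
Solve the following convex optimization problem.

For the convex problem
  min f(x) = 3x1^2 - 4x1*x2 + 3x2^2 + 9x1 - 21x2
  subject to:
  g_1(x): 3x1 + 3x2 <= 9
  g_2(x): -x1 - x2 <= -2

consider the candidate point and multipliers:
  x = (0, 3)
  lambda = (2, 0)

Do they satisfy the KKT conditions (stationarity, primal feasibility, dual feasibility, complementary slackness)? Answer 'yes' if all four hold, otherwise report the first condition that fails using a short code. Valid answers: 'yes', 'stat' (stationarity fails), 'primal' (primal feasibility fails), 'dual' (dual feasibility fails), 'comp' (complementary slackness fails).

Gradient of f: grad f(x) = Q x + c = (-3, -3)
Constraint values g_i(x) = a_i^T x - b_i:
  g_1((0, 3)) = 0
  g_2((0, 3)) = -1
Stationarity residual: grad f(x) + sum_i lambda_i a_i = (3, 3)
  -> stationarity FAILS
Primal feasibility (all g_i <= 0): OK
Dual feasibility (all lambda_i >= 0): OK
Complementary slackness (lambda_i * g_i(x) = 0 for all i): OK

Verdict: the first failing condition is stationarity -> stat.

stat


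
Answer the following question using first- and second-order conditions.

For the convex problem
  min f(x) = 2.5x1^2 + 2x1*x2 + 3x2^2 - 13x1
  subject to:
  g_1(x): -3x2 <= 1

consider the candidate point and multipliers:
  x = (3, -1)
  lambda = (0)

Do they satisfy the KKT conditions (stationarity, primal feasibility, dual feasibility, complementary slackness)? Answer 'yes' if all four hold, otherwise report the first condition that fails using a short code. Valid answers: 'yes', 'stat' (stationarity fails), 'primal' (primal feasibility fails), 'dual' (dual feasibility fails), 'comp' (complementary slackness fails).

Gradient of f: grad f(x) = Q x + c = (0, 0)
Constraint values g_i(x) = a_i^T x - b_i:
  g_1((3, -1)) = 2
Stationarity residual: grad f(x) + sum_i lambda_i a_i = (0, 0)
  -> stationarity OK
Primal feasibility (all g_i <= 0): FAILS
Dual feasibility (all lambda_i >= 0): OK
Complementary slackness (lambda_i * g_i(x) = 0 for all i): OK

Verdict: the first failing condition is primal_feasibility -> primal.

primal


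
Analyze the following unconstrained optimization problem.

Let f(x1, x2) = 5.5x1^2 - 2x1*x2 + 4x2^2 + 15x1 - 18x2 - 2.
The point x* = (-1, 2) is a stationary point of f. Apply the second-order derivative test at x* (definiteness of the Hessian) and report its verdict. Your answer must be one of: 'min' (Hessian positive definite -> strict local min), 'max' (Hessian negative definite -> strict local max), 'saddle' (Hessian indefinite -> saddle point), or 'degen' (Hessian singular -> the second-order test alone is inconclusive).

Compute the Hessian H = grad^2 f:
  H = [[11, -2], [-2, 8]]
Verify stationarity: grad f(x*) = H x* + g = (0, 0).
Eigenvalues of H: 7, 12.
Both eigenvalues > 0, so H is positive definite -> x* is a strict local min.

min


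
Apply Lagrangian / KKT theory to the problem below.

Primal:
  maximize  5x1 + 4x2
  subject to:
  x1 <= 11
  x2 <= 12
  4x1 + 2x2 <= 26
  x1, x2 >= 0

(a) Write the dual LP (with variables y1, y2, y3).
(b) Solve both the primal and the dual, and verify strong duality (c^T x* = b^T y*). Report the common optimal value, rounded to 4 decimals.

The standard primal-dual pair for 'max c^T x s.t. A x <= b, x >= 0' is:
  Dual:  min b^T y  s.t.  A^T y >= c,  y >= 0.

So the dual LP is:
  minimize  11y1 + 12y2 + 26y3
  subject to:
    y1 + 4y3 >= 5
    y2 + 2y3 >= 4
    y1, y2, y3 >= 0

Solving the primal: x* = (0.5, 12).
  primal value c^T x* = 50.5.
Solving the dual: y* = (0, 1.5, 1.25).
  dual value b^T y* = 50.5.
Strong duality: c^T x* = b^T y*. Confirmed.

50.5


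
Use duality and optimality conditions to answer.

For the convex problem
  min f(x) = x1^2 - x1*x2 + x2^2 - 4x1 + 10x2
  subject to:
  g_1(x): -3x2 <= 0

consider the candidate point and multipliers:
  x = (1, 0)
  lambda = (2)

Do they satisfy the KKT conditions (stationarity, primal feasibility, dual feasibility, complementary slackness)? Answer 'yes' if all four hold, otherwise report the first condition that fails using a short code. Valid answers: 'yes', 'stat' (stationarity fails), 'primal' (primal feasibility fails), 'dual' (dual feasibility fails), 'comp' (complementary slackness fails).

Gradient of f: grad f(x) = Q x + c = (-2, 9)
Constraint values g_i(x) = a_i^T x - b_i:
  g_1((1, 0)) = 0
Stationarity residual: grad f(x) + sum_i lambda_i a_i = (-2, 3)
  -> stationarity FAILS
Primal feasibility (all g_i <= 0): OK
Dual feasibility (all lambda_i >= 0): OK
Complementary slackness (lambda_i * g_i(x) = 0 for all i): OK

Verdict: the first failing condition is stationarity -> stat.

stat


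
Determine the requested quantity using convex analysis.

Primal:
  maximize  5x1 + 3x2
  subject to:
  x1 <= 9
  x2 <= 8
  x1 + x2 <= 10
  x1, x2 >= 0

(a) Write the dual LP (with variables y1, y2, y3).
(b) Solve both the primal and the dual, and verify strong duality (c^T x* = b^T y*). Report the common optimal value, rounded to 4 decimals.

The standard primal-dual pair for 'max c^T x s.t. A x <= b, x >= 0' is:
  Dual:  min b^T y  s.t.  A^T y >= c,  y >= 0.

So the dual LP is:
  minimize  9y1 + 8y2 + 10y3
  subject to:
    y1 + y3 >= 5
    y2 + y3 >= 3
    y1, y2, y3 >= 0

Solving the primal: x* = (9, 1).
  primal value c^T x* = 48.
Solving the dual: y* = (2, 0, 3).
  dual value b^T y* = 48.
Strong duality: c^T x* = b^T y*. Confirmed.

48


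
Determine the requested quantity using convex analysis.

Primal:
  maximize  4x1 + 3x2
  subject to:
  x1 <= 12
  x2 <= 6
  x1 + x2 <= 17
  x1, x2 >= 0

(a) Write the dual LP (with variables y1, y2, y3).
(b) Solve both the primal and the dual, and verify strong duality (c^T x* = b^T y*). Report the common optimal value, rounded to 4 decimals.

The standard primal-dual pair for 'max c^T x s.t. A x <= b, x >= 0' is:
  Dual:  min b^T y  s.t.  A^T y >= c,  y >= 0.

So the dual LP is:
  minimize  12y1 + 6y2 + 17y3
  subject to:
    y1 + y3 >= 4
    y2 + y3 >= 3
    y1, y2, y3 >= 0

Solving the primal: x* = (12, 5).
  primal value c^T x* = 63.
Solving the dual: y* = (1, 0, 3).
  dual value b^T y* = 63.
Strong duality: c^T x* = b^T y*. Confirmed.

63


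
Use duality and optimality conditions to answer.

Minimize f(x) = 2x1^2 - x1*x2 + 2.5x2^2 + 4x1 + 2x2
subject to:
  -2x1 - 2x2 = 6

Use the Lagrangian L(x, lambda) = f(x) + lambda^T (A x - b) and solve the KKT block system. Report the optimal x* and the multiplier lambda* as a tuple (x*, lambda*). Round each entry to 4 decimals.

Form the Lagrangian:
  L(x, lambda) = (1/2) x^T Q x + c^T x + lambda^T (A x - b)
Stationarity (grad_x L = 0): Q x + c + A^T lambda = 0.
Primal feasibility: A x = b.

This gives the KKT block system:
  [ Q   A^T ] [ x     ]   [-c ]
  [ A    0  ] [ lambda ] = [ b ]

Solving the linear system:
  x*      = (-1.8182, -1.1818)
  lambda* = (-1.0455)
  f(x*)   = -1.6818

x* = (-1.8182, -1.1818), lambda* = (-1.0455)


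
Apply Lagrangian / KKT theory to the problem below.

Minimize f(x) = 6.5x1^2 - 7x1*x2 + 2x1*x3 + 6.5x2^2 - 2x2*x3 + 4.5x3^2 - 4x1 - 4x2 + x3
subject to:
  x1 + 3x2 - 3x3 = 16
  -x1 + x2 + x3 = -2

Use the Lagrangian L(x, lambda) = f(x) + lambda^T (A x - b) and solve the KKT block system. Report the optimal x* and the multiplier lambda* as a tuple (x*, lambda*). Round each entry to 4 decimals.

Form the Lagrangian:
  L(x, lambda) = (1/2) x^T Q x + c^T x + lambda^T (A x - b)
Stationarity (grad_x L = 0): Q x + c + A^T lambda = 0.
Primal feasibility: A x = b.

This gives the KKT block system:
  [ Q   A^T ] [ x     ]   [-c ]
  [ A    0  ] [ lambda ] = [ b ]

Solving the linear system:
  x*      = (2.4571, 2.4857, -2.0286)
  lambda* = (-5.4143, 1.0714)
  f(x*)   = 33.4857

x* = (2.4571, 2.4857, -2.0286), lambda* = (-5.4143, 1.0714)


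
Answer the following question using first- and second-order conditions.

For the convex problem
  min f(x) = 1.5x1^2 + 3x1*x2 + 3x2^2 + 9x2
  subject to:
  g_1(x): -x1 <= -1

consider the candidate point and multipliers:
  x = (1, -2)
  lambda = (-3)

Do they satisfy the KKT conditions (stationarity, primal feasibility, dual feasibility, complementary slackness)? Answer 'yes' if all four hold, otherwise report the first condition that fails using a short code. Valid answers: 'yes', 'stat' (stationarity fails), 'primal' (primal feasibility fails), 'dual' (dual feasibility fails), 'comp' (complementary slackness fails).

Gradient of f: grad f(x) = Q x + c = (-3, 0)
Constraint values g_i(x) = a_i^T x - b_i:
  g_1((1, -2)) = 0
Stationarity residual: grad f(x) + sum_i lambda_i a_i = (0, 0)
  -> stationarity OK
Primal feasibility (all g_i <= 0): OK
Dual feasibility (all lambda_i >= 0): FAILS
Complementary slackness (lambda_i * g_i(x) = 0 for all i): OK

Verdict: the first failing condition is dual_feasibility -> dual.

dual


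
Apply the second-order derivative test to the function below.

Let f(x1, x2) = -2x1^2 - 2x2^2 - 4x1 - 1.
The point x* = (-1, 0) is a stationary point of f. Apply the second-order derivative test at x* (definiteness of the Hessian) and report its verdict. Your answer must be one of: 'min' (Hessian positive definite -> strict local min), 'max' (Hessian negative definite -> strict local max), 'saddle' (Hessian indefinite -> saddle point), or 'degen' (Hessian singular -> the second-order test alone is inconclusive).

Compute the Hessian H = grad^2 f:
  H = [[-4, 0], [0, -4]]
Verify stationarity: grad f(x*) = H x* + g = (0, 0).
Eigenvalues of H: -4, -4.
Both eigenvalues < 0, so H is negative definite -> x* is a strict local max.

max


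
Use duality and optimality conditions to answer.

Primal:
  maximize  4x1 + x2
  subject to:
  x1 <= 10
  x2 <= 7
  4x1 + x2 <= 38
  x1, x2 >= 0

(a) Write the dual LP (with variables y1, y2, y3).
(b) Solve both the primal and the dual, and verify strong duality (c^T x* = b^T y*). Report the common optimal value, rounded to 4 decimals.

The standard primal-dual pair for 'max c^T x s.t. A x <= b, x >= 0' is:
  Dual:  min b^T y  s.t.  A^T y >= c,  y >= 0.

So the dual LP is:
  minimize  10y1 + 7y2 + 38y3
  subject to:
    y1 + 4y3 >= 4
    y2 + y3 >= 1
    y1, y2, y3 >= 0

Solving the primal: x* = (9.5, 0).
  primal value c^T x* = 38.
Solving the dual: y* = (0, 0, 1).
  dual value b^T y* = 38.
Strong duality: c^T x* = b^T y*. Confirmed.

38


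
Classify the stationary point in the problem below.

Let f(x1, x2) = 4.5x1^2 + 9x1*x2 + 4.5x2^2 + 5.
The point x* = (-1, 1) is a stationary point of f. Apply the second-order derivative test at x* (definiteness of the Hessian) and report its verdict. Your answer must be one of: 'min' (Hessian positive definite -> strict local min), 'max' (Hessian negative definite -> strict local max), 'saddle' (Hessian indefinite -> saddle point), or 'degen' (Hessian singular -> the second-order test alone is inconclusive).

Compute the Hessian H = grad^2 f:
  H = [[9, 9], [9, 9]]
Verify stationarity: grad f(x*) = H x* + g = (0, 0).
Eigenvalues of H: 0, 18.
H has a zero eigenvalue (singular; positive semidefinite but not definite), so H is neither positive definite, negative definite, nor indefinite. The second-order test alone is inconclusive -> degen.
(Indeed, f is constant along the null direction of H through x*, so x* is not a strict local extremum.)

degen


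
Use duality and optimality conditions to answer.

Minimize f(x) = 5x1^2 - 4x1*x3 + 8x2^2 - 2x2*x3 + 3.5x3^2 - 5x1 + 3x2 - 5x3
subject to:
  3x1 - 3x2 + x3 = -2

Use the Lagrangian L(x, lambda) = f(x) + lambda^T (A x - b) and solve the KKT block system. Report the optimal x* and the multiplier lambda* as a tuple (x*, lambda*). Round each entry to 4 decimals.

Form the Lagrangian:
  L(x, lambda) = (1/2) x^T Q x + c^T x + lambda^T (A x - b)
Stationarity (grad_x L = 0): Q x + c + A^T lambda = 0.
Primal feasibility: A x = b.

This gives the KKT block system:
  [ Q   A^T ] [ x     ]   [-c ]
  [ A    0  ] [ lambda ] = [ b ]

Solving the linear system:
  x*      = (-0.328, 0.4085, 0.2094)
  lambda* = (3.0391)
  f(x*)   = 3.9482

x* = (-0.328, 0.4085, 0.2094), lambda* = (3.0391)


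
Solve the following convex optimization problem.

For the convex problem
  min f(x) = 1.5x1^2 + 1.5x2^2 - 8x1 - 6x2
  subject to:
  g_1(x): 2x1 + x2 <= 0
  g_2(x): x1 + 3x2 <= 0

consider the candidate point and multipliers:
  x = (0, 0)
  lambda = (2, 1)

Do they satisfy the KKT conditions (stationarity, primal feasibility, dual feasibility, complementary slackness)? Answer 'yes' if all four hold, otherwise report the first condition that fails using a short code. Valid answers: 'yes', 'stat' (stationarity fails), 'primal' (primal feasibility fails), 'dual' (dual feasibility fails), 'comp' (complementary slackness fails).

Gradient of f: grad f(x) = Q x + c = (-8, -6)
Constraint values g_i(x) = a_i^T x - b_i:
  g_1((0, 0)) = 0
  g_2((0, 0)) = 0
Stationarity residual: grad f(x) + sum_i lambda_i a_i = (-3, -1)
  -> stationarity FAILS
Primal feasibility (all g_i <= 0): OK
Dual feasibility (all lambda_i >= 0): OK
Complementary slackness (lambda_i * g_i(x) = 0 for all i): OK

Verdict: the first failing condition is stationarity -> stat.

stat


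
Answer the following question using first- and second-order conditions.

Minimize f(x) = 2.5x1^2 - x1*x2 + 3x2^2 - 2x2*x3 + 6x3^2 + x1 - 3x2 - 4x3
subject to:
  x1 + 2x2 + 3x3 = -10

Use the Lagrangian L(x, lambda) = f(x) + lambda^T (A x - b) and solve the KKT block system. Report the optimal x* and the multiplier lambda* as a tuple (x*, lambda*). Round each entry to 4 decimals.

Form the Lagrangian:
  L(x, lambda) = (1/2) x^T Q x + c^T x + lambda^T (A x - b)
Stationarity (grad_x L = 0): Q x + c + A^T lambda = 0.
Primal feasibility: A x = b.

This gives the KKT block system:
  [ Q   A^T ] [ x     ]   [-c ]
  [ A    0  ] [ lambda ] = [ b ]

Solving the linear system:
  x*      = (-1.7103, -2.0721, -1.3818)
  lambda* = (5.4793)
  f(x*)   = 32.4132

x* = (-1.7103, -2.0721, -1.3818), lambda* = (5.4793)


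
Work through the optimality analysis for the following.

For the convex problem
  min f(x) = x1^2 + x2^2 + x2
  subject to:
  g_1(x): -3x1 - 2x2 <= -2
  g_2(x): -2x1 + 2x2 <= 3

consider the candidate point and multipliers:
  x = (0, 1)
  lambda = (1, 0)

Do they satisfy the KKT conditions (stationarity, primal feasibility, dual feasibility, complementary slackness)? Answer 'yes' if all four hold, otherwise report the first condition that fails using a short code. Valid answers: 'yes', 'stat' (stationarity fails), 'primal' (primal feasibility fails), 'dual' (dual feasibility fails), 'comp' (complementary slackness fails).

Gradient of f: grad f(x) = Q x + c = (0, 3)
Constraint values g_i(x) = a_i^T x - b_i:
  g_1((0, 1)) = 0
  g_2((0, 1)) = -1
Stationarity residual: grad f(x) + sum_i lambda_i a_i = (-3, 1)
  -> stationarity FAILS
Primal feasibility (all g_i <= 0): OK
Dual feasibility (all lambda_i >= 0): OK
Complementary slackness (lambda_i * g_i(x) = 0 for all i): OK

Verdict: the first failing condition is stationarity -> stat.

stat


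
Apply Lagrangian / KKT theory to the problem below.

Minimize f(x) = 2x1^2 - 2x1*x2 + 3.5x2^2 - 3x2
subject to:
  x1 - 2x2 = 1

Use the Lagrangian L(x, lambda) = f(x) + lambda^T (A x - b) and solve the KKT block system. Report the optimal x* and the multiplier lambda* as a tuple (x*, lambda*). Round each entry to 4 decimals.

Form the Lagrangian:
  L(x, lambda) = (1/2) x^T Q x + c^T x + lambda^T (A x - b)
Stationarity (grad_x L = 0): Q x + c + A^T lambda = 0.
Primal feasibility: A x = b.

This gives the KKT block system:
  [ Q   A^T ] [ x     ]   [-c ]
  [ A    0  ] [ lambda ] = [ b ]

Solving the linear system:
  x*      = (0.6, -0.2)
  lambda* = (-2.8)
  f(x*)   = 1.7

x* = (0.6, -0.2), lambda* = (-2.8)


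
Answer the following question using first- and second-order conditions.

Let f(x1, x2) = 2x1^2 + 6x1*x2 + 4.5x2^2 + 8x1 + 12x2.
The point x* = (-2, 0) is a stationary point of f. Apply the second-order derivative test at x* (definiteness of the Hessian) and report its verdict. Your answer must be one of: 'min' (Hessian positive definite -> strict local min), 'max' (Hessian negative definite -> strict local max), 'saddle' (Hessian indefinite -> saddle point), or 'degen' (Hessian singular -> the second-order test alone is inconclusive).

Compute the Hessian H = grad^2 f:
  H = [[4, 6], [6, 9]]
Verify stationarity: grad f(x*) = H x* + g = (0, 0).
Eigenvalues of H: 0, 13.
H has a zero eigenvalue (singular; positive semidefinite but not definite), so H is neither positive definite, negative definite, nor indefinite. The second-order test alone is inconclusive -> degen.
(Indeed, f is constant along the null direction of H through x*, so x* is not a strict local extremum.)

degen


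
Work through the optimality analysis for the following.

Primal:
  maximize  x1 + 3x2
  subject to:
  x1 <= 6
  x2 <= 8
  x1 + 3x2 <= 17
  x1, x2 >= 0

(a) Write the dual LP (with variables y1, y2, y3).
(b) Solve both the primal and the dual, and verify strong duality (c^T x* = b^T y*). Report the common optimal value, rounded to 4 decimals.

The standard primal-dual pair for 'max c^T x s.t. A x <= b, x >= 0' is:
  Dual:  min b^T y  s.t.  A^T y >= c,  y >= 0.

So the dual LP is:
  minimize  6y1 + 8y2 + 17y3
  subject to:
    y1 + y3 >= 1
    y2 + 3y3 >= 3
    y1, y2, y3 >= 0

Solving the primal: x* = (0, 5.6667).
  primal value c^T x* = 17.
Solving the dual: y* = (0, 0, 1).
  dual value b^T y* = 17.
Strong duality: c^T x* = b^T y*. Confirmed.

17


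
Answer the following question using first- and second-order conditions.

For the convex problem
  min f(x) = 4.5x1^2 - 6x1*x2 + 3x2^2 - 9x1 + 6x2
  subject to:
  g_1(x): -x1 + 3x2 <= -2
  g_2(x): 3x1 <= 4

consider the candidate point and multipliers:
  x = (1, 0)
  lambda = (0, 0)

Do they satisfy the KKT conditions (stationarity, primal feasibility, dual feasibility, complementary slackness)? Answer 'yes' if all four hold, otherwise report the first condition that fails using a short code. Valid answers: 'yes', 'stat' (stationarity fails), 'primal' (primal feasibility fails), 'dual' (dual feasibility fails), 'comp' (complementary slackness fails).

Gradient of f: grad f(x) = Q x + c = (0, 0)
Constraint values g_i(x) = a_i^T x - b_i:
  g_1((1, 0)) = 1
  g_2((1, 0)) = -1
Stationarity residual: grad f(x) + sum_i lambda_i a_i = (0, 0)
  -> stationarity OK
Primal feasibility (all g_i <= 0): FAILS
Dual feasibility (all lambda_i >= 0): OK
Complementary slackness (lambda_i * g_i(x) = 0 for all i): OK

Verdict: the first failing condition is primal_feasibility -> primal.

primal


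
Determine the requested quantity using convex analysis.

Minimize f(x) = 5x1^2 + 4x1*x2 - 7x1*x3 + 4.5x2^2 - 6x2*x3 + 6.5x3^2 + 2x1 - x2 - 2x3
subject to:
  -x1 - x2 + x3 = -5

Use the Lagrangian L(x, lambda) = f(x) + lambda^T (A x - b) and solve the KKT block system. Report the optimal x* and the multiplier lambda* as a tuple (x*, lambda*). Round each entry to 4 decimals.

Form the Lagrangian:
  L(x, lambda) = (1/2) x^T Q x + c^T x + lambda^T (A x - b)
Stationarity (grad_x L = 0): Q x + c + A^T lambda = 0.
Primal feasibility: A x = b.

This gives the KKT block system:
  [ Q   A^T ] [ x     ]   [-c ]
  [ A    0  ] [ lambda ] = [ b ]

Solving the linear system:
  x*      = (2, 3, 0)
  lambda* = (34)
  f(x*)   = 85.5

x* = (2, 3, 0), lambda* = (34)


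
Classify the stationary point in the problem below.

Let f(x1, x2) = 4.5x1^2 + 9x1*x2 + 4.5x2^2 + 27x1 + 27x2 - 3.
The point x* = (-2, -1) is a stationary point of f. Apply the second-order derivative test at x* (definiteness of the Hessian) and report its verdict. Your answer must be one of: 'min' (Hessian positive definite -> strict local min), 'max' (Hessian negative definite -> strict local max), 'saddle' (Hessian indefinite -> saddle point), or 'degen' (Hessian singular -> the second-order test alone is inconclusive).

Compute the Hessian H = grad^2 f:
  H = [[9, 9], [9, 9]]
Verify stationarity: grad f(x*) = H x* + g = (0, 0).
Eigenvalues of H: 0, 18.
H has a zero eigenvalue (singular; positive semidefinite but not definite), so H is neither positive definite, negative definite, nor indefinite. The second-order test alone is inconclusive -> degen.
(Indeed, f is constant along the null direction of H through x*, so x* is not a strict local extremum.)

degen


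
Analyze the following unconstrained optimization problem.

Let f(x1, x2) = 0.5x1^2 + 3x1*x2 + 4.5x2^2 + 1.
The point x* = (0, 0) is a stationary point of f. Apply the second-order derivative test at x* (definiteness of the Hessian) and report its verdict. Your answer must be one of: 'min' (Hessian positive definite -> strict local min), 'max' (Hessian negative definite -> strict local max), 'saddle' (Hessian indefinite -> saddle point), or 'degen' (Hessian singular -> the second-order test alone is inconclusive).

Compute the Hessian H = grad^2 f:
  H = [[1, 3], [3, 9]]
Verify stationarity: grad f(x*) = H x* + g = (0, 0).
Eigenvalues of H: 0, 10.
H has a zero eigenvalue (singular; positive semidefinite but not definite), so H is neither positive definite, negative definite, nor indefinite. The second-order test alone is inconclusive -> degen.
(Indeed, f is constant along the null direction of H through x*, so x* is not a strict local extremum.)

degen


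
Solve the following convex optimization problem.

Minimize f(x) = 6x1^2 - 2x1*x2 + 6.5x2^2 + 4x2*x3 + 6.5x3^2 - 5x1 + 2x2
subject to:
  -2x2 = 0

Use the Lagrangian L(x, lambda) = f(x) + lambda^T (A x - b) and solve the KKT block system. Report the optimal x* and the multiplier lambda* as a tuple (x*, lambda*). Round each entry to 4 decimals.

Form the Lagrangian:
  L(x, lambda) = (1/2) x^T Q x + c^T x + lambda^T (A x - b)
Stationarity (grad_x L = 0): Q x + c + A^T lambda = 0.
Primal feasibility: A x = b.

This gives the KKT block system:
  [ Q   A^T ] [ x     ]   [-c ]
  [ A    0  ] [ lambda ] = [ b ]

Solving the linear system:
  x*      = (0.4167, 0, 0)
  lambda* = (0.5833)
  f(x*)   = -1.0417

x* = (0.4167, 0, 0), lambda* = (0.5833)


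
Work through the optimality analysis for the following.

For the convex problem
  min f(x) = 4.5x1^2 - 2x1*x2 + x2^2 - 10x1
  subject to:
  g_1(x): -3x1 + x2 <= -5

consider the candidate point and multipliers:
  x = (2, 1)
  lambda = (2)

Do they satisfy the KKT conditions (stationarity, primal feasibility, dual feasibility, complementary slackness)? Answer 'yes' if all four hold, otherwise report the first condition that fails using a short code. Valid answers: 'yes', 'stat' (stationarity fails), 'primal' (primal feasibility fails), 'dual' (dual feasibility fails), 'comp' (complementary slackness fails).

Gradient of f: grad f(x) = Q x + c = (6, -2)
Constraint values g_i(x) = a_i^T x - b_i:
  g_1((2, 1)) = 0
Stationarity residual: grad f(x) + sum_i lambda_i a_i = (0, 0)
  -> stationarity OK
Primal feasibility (all g_i <= 0): OK
Dual feasibility (all lambda_i >= 0): OK
Complementary slackness (lambda_i * g_i(x) = 0 for all i): OK

Verdict: yes, KKT holds.

yes


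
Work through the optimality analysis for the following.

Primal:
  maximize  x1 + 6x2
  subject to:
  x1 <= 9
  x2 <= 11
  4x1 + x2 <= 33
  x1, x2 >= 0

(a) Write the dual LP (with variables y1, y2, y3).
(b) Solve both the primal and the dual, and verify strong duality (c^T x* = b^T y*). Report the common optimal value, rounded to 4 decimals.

The standard primal-dual pair for 'max c^T x s.t. A x <= b, x >= 0' is:
  Dual:  min b^T y  s.t.  A^T y >= c,  y >= 0.

So the dual LP is:
  minimize  9y1 + 11y2 + 33y3
  subject to:
    y1 + 4y3 >= 1
    y2 + y3 >= 6
    y1, y2, y3 >= 0

Solving the primal: x* = (5.5, 11).
  primal value c^T x* = 71.5.
Solving the dual: y* = (0, 5.75, 0.25).
  dual value b^T y* = 71.5.
Strong duality: c^T x* = b^T y*. Confirmed.

71.5


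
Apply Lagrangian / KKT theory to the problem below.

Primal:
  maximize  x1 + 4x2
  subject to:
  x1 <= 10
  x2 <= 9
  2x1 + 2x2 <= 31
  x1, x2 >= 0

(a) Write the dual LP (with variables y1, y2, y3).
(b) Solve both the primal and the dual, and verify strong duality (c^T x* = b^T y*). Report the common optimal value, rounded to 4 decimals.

The standard primal-dual pair for 'max c^T x s.t. A x <= b, x >= 0' is:
  Dual:  min b^T y  s.t.  A^T y >= c,  y >= 0.

So the dual LP is:
  minimize  10y1 + 9y2 + 31y3
  subject to:
    y1 + 2y3 >= 1
    y2 + 2y3 >= 4
    y1, y2, y3 >= 0

Solving the primal: x* = (6.5, 9).
  primal value c^T x* = 42.5.
Solving the dual: y* = (0, 3, 0.5).
  dual value b^T y* = 42.5.
Strong duality: c^T x* = b^T y*. Confirmed.

42.5


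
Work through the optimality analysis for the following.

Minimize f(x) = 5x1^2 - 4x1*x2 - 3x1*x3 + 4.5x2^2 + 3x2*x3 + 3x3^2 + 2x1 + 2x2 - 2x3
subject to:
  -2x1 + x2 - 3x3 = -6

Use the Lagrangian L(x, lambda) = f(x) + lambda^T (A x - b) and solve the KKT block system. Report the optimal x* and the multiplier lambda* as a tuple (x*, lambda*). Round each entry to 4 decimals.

Form the Lagrangian:
  L(x, lambda) = (1/2) x^T Q x + c^T x + lambda^T (A x - b)
Stationarity (grad_x L = 0): Q x + c + A^T lambda = 0.
Primal feasibility: A x = b.

This gives the KKT block system:
  [ Q   A^T ] [ x     ]   [-c ]
  [ A    0  ] [ lambda ] = [ b ]

Solving the linear system:
  x*      = (0.24, -0.8, 1.5733)
  lambda* = (1.44)
  f(x*)   = 2.1867

x* = (0.24, -0.8, 1.5733), lambda* = (1.44)


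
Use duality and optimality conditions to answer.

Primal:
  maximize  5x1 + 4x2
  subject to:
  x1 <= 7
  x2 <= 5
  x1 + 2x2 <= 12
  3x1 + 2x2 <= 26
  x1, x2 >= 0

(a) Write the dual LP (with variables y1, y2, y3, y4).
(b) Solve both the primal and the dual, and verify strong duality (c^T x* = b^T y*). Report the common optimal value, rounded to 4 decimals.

The standard primal-dual pair for 'max c^T x s.t. A x <= b, x >= 0' is:
  Dual:  min b^T y  s.t.  A^T y >= c,  y >= 0.

So the dual LP is:
  minimize  7y1 + 5y2 + 12y3 + 26y4
  subject to:
    y1 + y3 + 3y4 >= 5
    y2 + 2y3 + 2y4 >= 4
    y1, y2, y3, y4 >= 0

Solving the primal: x* = (7, 2.5).
  primal value c^T x* = 45.
Solving the dual: y* = (0, 0, 0.5, 1.5).
  dual value b^T y* = 45.
Strong duality: c^T x* = b^T y*. Confirmed.

45


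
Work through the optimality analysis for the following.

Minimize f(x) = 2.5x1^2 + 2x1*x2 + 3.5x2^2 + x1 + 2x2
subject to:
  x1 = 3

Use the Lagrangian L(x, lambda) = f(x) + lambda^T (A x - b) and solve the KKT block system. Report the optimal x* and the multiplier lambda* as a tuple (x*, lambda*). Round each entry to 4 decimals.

Form the Lagrangian:
  L(x, lambda) = (1/2) x^T Q x + c^T x + lambda^T (A x - b)
Stationarity (grad_x L = 0): Q x + c + A^T lambda = 0.
Primal feasibility: A x = b.

This gives the KKT block system:
  [ Q   A^T ] [ x     ]   [-c ]
  [ A    0  ] [ lambda ] = [ b ]

Solving the linear system:
  x*      = (3, -1.1429)
  lambda* = (-13.7143)
  f(x*)   = 20.9286

x* = (3, -1.1429), lambda* = (-13.7143)


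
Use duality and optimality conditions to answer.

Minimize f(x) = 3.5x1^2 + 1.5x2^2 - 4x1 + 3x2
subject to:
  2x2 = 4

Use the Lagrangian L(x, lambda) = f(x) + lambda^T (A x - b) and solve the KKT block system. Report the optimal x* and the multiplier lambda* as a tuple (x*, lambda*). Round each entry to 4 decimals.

Form the Lagrangian:
  L(x, lambda) = (1/2) x^T Q x + c^T x + lambda^T (A x - b)
Stationarity (grad_x L = 0): Q x + c + A^T lambda = 0.
Primal feasibility: A x = b.

This gives the KKT block system:
  [ Q   A^T ] [ x     ]   [-c ]
  [ A    0  ] [ lambda ] = [ b ]

Solving the linear system:
  x*      = (0.5714, 2)
  lambda* = (-4.5)
  f(x*)   = 10.8571

x* = (0.5714, 2), lambda* = (-4.5)


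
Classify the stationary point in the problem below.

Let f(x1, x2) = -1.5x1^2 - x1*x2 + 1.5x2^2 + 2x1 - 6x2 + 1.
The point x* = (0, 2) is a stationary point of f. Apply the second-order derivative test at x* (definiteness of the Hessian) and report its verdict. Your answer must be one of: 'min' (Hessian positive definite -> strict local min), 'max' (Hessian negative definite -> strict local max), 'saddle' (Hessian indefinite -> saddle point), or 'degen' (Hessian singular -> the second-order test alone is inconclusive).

Compute the Hessian H = grad^2 f:
  H = [[-3, -1], [-1, 3]]
Verify stationarity: grad f(x*) = H x* + g = (0, 0).
Eigenvalues of H: -3.1623, 3.1623.
Eigenvalues have mixed signs, so H is indefinite -> x* is a saddle point.

saddle


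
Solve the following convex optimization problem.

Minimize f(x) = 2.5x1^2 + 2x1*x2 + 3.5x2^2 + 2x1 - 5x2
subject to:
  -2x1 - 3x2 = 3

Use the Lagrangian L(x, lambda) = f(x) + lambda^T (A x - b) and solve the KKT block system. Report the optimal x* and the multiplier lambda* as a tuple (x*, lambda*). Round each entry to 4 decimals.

Form the Lagrangian:
  L(x, lambda) = (1/2) x^T Q x + c^T x + lambda^T (A x - b)
Stationarity (grad_x L = 0): Q x + c + A^T lambda = 0.
Primal feasibility: A x = b.

This gives the KKT block system:
  [ Q   A^T ] [ x     ]   [-c ]
  [ A    0  ] [ lambda ] = [ b ]

Solving the linear system:
  x*      = (-1.4694, -0.0204)
  lambda* = (-2.6939)
  f(x*)   = 2.6224

x* = (-1.4694, -0.0204), lambda* = (-2.6939)


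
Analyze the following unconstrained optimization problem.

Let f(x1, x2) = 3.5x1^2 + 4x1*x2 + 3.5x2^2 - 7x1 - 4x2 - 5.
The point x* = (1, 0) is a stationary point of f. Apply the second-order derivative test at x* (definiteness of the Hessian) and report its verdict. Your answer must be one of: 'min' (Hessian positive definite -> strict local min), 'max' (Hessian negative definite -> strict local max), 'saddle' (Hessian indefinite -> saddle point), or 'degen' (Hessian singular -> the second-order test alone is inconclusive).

Compute the Hessian H = grad^2 f:
  H = [[7, 4], [4, 7]]
Verify stationarity: grad f(x*) = H x* + g = (0, 0).
Eigenvalues of H: 3, 11.
Both eigenvalues > 0, so H is positive definite -> x* is a strict local min.

min


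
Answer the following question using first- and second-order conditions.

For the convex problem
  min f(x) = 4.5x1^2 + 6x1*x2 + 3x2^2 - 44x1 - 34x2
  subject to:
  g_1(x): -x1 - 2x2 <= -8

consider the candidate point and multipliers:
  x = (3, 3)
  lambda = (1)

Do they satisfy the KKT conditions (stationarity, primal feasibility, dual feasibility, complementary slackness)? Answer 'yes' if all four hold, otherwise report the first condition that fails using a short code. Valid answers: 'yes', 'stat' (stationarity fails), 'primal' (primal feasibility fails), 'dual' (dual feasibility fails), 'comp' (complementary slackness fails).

Gradient of f: grad f(x) = Q x + c = (1, 2)
Constraint values g_i(x) = a_i^T x - b_i:
  g_1((3, 3)) = -1
Stationarity residual: grad f(x) + sum_i lambda_i a_i = (0, 0)
  -> stationarity OK
Primal feasibility (all g_i <= 0): OK
Dual feasibility (all lambda_i >= 0): OK
Complementary slackness (lambda_i * g_i(x) = 0 for all i): FAILS

Verdict: the first failing condition is complementary_slackness -> comp.

comp
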